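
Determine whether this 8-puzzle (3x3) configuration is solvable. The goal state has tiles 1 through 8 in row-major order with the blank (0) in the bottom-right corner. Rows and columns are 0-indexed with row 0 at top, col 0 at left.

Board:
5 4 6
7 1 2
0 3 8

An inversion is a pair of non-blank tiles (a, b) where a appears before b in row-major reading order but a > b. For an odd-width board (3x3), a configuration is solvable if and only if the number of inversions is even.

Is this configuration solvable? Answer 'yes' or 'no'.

Answer: no

Derivation:
Inversions (pairs i<j in row-major order where tile[i] > tile[j] > 0): 13
13 is odd, so the puzzle is not solvable.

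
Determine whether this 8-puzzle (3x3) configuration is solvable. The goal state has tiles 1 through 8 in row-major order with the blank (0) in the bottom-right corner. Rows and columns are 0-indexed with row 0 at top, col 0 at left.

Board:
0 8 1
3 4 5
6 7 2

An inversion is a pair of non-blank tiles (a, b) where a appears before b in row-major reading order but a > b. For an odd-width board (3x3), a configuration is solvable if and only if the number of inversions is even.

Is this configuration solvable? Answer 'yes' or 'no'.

Answer: yes

Derivation:
Inversions (pairs i<j in row-major order where tile[i] > tile[j] > 0): 12
12 is even, so the puzzle is solvable.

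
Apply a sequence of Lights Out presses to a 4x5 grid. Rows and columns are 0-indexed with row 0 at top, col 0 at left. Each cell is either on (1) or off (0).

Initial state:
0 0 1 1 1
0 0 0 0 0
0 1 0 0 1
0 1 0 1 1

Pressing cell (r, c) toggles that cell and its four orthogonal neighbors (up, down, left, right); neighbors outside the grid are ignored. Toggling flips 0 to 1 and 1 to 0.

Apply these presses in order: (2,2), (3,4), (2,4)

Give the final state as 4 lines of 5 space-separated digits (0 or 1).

After press 1 at (2,2):
0 0 1 1 1
0 0 1 0 0
0 0 1 1 1
0 1 1 1 1

After press 2 at (3,4):
0 0 1 1 1
0 0 1 0 0
0 0 1 1 0
0 1 1 0 0

After press 3 at (2,4):
0 0 1 1 1
0 0 1 0 1
0 0 1 0 1
0 1 1 0 1

Answer: 0 0 1 1 1
0 0 1 0 1
0 0 1 0 1
0 1 1 0 1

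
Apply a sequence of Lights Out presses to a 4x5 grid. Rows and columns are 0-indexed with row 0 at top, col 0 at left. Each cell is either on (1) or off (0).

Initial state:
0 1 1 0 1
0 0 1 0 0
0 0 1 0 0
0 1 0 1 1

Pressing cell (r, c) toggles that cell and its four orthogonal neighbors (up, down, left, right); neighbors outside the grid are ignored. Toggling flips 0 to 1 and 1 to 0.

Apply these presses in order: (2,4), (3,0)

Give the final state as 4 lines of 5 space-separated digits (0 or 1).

Answer: 0 1 1 0 1
0 0 1 0 1
1 0 1 1 1
1 0 0 1 0

Derivation:
After press 1 at (2,4):
0 1 1 0 1
0 0 1 0 1
0 0 1 1 1
0 1 0 1 0

After press 2 at (3,0):
0 1 1 0 1
0 0 1 0 1
1 0 1 1 1
1 0 0 1 0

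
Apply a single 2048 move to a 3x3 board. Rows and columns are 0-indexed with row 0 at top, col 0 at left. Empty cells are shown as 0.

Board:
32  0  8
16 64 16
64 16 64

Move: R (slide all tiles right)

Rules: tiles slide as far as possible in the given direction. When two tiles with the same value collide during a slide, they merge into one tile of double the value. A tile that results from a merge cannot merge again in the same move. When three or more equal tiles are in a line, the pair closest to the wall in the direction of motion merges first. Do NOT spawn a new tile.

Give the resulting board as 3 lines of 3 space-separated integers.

Answer:  0 32  8
16 64 16
64 16 64

Derivation:
Slide right:
row 0: [32, 0, 8] -> [0, 32, 8]
row 1: [16, 64, 16] -> [16, 64, 16]
row 2: [64, 16, 64] -> [64, 16, 64]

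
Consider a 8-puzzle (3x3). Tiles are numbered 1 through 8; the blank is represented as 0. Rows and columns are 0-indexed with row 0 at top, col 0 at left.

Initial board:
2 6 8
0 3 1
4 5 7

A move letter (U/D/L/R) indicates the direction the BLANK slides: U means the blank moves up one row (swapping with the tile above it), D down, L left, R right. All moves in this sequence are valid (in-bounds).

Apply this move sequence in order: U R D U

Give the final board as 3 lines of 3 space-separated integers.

Answer: 6 0 8
2 3 1
4 5 7

Derivation:
After move 1 (U):
0 6 8
2 3 1
4 5 7

After move 2 (R):
6 0 8
2 3 1
4 5 7

After move 3 (D):
6 3 8
2 0 1
4 5 7

After move 4 (U):
6 0 8
2 3 1
4 5 7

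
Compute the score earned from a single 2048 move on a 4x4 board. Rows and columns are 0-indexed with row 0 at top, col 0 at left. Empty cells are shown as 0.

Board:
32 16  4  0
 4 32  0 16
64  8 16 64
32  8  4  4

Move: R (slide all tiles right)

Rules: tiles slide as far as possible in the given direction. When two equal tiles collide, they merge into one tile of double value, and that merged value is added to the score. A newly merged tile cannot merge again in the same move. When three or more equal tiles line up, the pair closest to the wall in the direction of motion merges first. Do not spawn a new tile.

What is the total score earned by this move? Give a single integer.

Answer: 8

Derivation:
Slide right:
row 0: [32, 16, 4, 0] -> [0, 32, 16, 4]  score +0 (running 0)
row 1: [4, 32, 0, 16] -> [0, 4, 32, 16]  score +0 (running 0)
row 2: [64, 8, 16, 64] -> [64, 8, 16, 64]  score +0 (running 0)
row 3: [32, 8, 4, 4] -> [0, 32, 8, 8]  score +8 (running 8)
Board after move:
 0 32 16  4
 0  4 32 16
64  8 16 64
 0 32  8  8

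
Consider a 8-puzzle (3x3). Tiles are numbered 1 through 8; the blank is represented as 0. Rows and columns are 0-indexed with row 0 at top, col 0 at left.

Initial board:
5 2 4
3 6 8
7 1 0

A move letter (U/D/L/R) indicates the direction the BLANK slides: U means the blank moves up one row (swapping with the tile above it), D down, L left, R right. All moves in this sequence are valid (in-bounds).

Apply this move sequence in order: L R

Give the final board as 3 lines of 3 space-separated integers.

After move 1 (L):
5 2 4
3 6 8
7 0 1

After move 2 (R):
5 2 4
3 6 8
7 1 0

Answer: 5 2 4
3 6 8
7 1 0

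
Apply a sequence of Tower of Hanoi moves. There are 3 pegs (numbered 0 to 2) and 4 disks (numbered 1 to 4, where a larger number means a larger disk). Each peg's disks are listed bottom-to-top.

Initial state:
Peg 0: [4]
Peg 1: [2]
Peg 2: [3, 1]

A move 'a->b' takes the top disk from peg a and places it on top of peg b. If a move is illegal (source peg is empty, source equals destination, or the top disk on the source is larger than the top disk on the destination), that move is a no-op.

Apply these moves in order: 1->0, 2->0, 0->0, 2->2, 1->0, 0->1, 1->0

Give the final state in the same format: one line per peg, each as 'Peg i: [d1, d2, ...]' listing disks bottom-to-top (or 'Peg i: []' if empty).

After move 1 (1->0):
Peg 0: [4, 2]
Peg 1: []
Peg 2: [3, 1]

After move 2 (2->0):
Peg 0: [4, 2, 1]
Peg 1: []
Peg 2: [3]

After move 3 (0->0):
Peg 0: [4, 2, 1]
Peg 1: []
Peg 2: [3]

After move 4 (2->2):
Peg 0: [4, 2, 1]
Peg 1: []
Peg 2: [3]

After move 5 (1->0):
Peg 0: [4, 2, 1]
Peg 1: []
Peg 2: [3]

After move 6 (0->1):
Peg 0: [4, 2]
Peg 1: [1]
Peg 2: [3]

After move 7 (1->0):
Peg 0: [4, 2, 1]
Peg 1: []
Peg 2: [3]

Answer: Peg 0: [4, 2, 1]
Peg 1: []
Peg 2: [3]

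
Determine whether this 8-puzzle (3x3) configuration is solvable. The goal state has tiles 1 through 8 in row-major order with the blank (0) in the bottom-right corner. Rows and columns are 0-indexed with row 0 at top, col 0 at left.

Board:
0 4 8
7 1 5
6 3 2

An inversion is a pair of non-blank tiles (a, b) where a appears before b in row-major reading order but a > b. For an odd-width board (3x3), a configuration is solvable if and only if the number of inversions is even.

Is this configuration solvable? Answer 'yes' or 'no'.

Answer: no

Derivation:
Inversions (pairs i<j in row-major order where tile[i] > tile[j] > 0): 19
19 is odd, so the puzzle is not solvable.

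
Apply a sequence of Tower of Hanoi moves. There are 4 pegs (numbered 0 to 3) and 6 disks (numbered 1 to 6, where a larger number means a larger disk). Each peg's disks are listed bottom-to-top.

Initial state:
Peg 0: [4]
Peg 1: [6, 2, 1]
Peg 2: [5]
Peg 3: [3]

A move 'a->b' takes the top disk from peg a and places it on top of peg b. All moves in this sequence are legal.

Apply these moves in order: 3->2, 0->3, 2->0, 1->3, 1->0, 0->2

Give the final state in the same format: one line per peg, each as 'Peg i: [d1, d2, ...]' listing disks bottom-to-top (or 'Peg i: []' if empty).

Answer: Peg 0: [3]
Peg 1: [6]
Peg 2: [5, 2]
Peg 3: [4, 1]

Derivation:
After move 1 (3->2):
Peg 0: [4]
Peg 1: [6, 2, 1]
Peg 2: [5, 3]
Peg 3: []

After move 2 (0->3):
Peg 0: []
Peg 1: [6, 2, 1]
Peg 2: [5, 3]
Peg 3: [4]

After move 3 (2->0):
Peg 0: [3]
Peg 1: [6, 2, 1]
Peg 2: [5]
Peg 3: [4]

After move 4 (1->3):
Peg 0: [3]
Peg 1: [6, 2]
Peg 2: [5]
Peg 3: [4, 1]

After move 5 (1->0):
Peg 0: [3, 2]
Peg 1: [6]
Peg 2: [5]
Peg 3: [4, 1]

After move 6 (0->2):
Peg 0: [3]
Peg 1: [6]
Peg 2: [5, 2]
Peg 3: [4, 1]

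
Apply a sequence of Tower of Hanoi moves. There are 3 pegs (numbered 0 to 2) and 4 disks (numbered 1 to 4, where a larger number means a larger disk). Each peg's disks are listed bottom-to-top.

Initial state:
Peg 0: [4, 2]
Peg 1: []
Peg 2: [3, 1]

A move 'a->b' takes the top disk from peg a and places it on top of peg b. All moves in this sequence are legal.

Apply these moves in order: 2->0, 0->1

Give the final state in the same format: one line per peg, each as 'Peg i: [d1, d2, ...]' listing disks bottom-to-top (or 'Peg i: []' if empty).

After move 1 (2->0):
Peg 0: [4, 2, 1]
Peg 1: []
Peg 2: [3]

After move 2 (0->1):
Peg 0: [4, 2]
Peg 1: [1]
Peg 2: [3]

Answer: Peg 0: [4, 2]
Peg 1: [1]
Peg 2: [3]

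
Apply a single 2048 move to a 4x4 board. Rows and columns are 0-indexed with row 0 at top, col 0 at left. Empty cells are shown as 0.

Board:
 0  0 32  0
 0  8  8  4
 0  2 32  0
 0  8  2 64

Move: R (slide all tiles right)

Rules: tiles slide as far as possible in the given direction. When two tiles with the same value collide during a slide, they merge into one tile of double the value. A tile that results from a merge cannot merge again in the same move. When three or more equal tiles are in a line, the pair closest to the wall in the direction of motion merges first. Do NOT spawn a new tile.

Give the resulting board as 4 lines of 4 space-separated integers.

Answer:  0  0  0 32
 0  0 16  4
 0  0  2 32
 0  8  2 64

Derivation:
Slide right:
row 0: [0, 0, 32, 0] -> [0, 0, 0, 32]
row 1: [0, 8, 8, 4] -> [0, 0, 16, 4]
row 2: [0, 2, 32, 0] -> [0, 0, 2, 32]
row 3: [0, 8, 2, 64] -> [0, 8, 2, 64]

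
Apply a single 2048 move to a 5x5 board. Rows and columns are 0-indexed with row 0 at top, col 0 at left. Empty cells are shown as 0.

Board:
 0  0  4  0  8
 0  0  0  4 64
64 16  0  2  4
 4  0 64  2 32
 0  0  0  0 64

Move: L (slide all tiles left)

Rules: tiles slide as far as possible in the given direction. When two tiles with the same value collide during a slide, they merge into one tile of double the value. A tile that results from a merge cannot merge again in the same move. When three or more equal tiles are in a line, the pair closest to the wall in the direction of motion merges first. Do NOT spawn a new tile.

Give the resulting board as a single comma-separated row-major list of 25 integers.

Slide left:
row 0: [0, 0, 4, 0, 8] -> [4, 8, 0, 0, 0]
row 1: [0, 0, 0, 4, 64] -> [4, 64, 0, 0, 0]
row 2: [64, 16, 0, 2, 4] -> [64, 16, 2, 4, 0]
row 3: [4, 0, 64, 2, 32] -> [4, 64, 2, 32, 0]
row 4: [0, 0, 0, 0, 64] -> [64, 0, 0, 0, 0]

Answer: 4, 8, 0, 0, 0, 4, 64, 0, 0, 0, 64, 16, 2, 4, 0, 4, 64, 2, 32, 0, 64, 0, 0, 0, 0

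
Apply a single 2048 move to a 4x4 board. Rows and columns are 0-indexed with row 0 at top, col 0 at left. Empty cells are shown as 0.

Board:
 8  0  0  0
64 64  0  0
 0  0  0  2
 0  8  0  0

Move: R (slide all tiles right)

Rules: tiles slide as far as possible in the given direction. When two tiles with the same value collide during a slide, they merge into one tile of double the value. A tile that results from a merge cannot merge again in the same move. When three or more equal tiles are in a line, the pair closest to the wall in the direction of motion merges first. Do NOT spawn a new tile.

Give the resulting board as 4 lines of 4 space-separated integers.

Answer:   0   0   0   8
  0   0   0 128
  0   0   0   2
  0   0   0   8

Derivation:
Slide right:
row 0: [8, 0, 0, 0] -> [0, 0, 0, 8]
row 1: [64, 64, 0, 0] -> [0, 0, 0, 128]
row 2: [0, 0, 0, 2] -> [0, 0, 0, 2]
row 3: [0, 8, 0, 0] -> [0, 0, 0, 8]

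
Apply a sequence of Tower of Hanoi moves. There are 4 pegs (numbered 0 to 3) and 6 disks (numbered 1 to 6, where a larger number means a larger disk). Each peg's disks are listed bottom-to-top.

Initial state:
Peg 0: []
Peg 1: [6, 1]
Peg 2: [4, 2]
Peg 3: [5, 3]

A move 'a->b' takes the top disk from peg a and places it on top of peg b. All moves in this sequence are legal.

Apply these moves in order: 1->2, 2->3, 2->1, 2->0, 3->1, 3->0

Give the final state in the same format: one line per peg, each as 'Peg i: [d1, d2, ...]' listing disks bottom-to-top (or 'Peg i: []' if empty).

Answer: Peg 0: [4, 3]
Peg 1: [6, 2, 1]
Peg 2: []
Peg 3: [5]

Derivation:
After move 1 (1->2):
Peg 0: []
Peg 1: [6]
Peg 2: [4, 2, 1]
Peg 3: [5, 3]

After move 2 (2->3):
Peg 0: []
Peg 1: [6]
Peg 2: [4, 2]
Peg 3: [5, 3, 1]

After move 3 (2->1):
Peg 0: []
Peg 1: [6, 2]
Peg 2: [4]
Peg 3: [5, 3, 1]

After move 4 (2->0):
Peg 0: [4]
Peg 1: [6, 2]
Peg 2: []
Peg 3: [5, 3, 1]

After move 5 (3->1):
Peg 0: [4]
Peg 1: [6, 2, 1]
Peg 2: []
Peg 3: [5, 3]

After move 6 (3->0):
Peg 0: [4, 3]
Peg 1: [6, 2, 1]
Peg 2: []
Peg 3: [5]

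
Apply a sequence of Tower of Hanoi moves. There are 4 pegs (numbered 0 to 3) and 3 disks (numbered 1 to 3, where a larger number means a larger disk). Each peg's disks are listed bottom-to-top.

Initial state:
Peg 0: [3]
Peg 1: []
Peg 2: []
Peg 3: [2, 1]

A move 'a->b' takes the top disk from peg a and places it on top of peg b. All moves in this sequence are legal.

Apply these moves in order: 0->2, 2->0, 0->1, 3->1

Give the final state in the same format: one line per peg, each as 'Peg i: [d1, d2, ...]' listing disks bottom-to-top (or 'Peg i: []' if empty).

Answer: Peg 0: []
Peg 1: [3, 1]
Peg 2: []
Peg 3: [2]

Derivation:
After move 1 (0->2):
Peg 0: []
Peg 1: []
Peg 2: [3]
Peg 3: [2, 1]

After move 2 (2->0):
Peg 0: [3]
Peg 1: []
Peg 2: []
Peg 3: [2, 1]

After move 3 (0->1):
Peg 0: []
Peg 1: [3]
Peg 2: []
Peg 3: [2, 1]

After move 4 (3->1):
Peg 0: []
Peg 1: [3, 1]
Peg 2: []
Peg 3: [2]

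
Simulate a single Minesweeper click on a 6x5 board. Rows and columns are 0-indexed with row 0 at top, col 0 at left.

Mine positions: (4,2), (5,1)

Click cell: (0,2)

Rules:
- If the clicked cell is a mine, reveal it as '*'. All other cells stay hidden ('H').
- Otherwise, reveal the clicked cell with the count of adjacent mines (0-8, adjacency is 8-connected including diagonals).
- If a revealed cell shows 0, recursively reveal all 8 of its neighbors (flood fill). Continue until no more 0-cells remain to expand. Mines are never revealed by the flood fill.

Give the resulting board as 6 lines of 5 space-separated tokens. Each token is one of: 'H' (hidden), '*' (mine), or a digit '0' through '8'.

0 0 0 0 0
0 0 0 0 0
0 0 0 0 0
0 1 1 1 0
1 2 H 1 0
H H H 1 0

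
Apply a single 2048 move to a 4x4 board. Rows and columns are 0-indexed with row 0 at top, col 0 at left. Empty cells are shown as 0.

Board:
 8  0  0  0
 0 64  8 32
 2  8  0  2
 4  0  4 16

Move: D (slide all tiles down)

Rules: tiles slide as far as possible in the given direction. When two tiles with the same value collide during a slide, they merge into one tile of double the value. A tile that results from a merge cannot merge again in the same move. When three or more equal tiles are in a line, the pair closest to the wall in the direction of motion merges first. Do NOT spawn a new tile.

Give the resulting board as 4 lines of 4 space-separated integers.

Slide down:
col 0: [8, 0, 2, 4] -> [0, 8, 2, 4]
col 1: [0, 64, 8, 0] -> [0, 0, 64, 8]
col 2: [0, 8, 0, 4] -> [0, 0, 8, 4]
col 3: [0, 32, 2, 16] -> [0, 32, 2, 16]

Answer:  0  0  0  0
 8  0  0 32
 2 64  8  2
 4  8  4 16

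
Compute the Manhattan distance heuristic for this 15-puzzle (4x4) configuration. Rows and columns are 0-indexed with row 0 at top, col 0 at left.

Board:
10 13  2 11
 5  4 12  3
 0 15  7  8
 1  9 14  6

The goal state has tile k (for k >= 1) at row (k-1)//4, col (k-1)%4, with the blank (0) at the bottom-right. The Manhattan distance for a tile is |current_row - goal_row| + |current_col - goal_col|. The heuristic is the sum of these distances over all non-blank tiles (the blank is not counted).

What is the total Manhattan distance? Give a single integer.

Tile 10: at (0,0), goal (2,1), distance |0-2|+|0-1| = 3
Tile 13: at (0,1), goal (3,0), distance |0-3|+|1-0| = 4
Tile 2: at (0,2), goal (0,1), distance |0-0|+|2-1| = 1
Tile 11: at (0,3), goal (2,2), distance |0-2|+|3-2| = 3
Tile 5: at (1,0), goal (1,0), distance |1-1|+|0-0| = 0
Tile 4: at (1,1), goal (0,3), distance |1-0|+|1-3| = 3
Tile 12: at (1,2), goal (2,3), distance |1-2|+|2-3| = 2
Tile 3: at (1,3), goal (0,2), distance |1-0|+|3-2| = 2
Tile 15: at (2,1), goal (3,2), distance |2-3|+|1-2| = 2
Tile 7: at (2,2), goal (1,2), distance |2-1|+|2-2| = 1
Tile 8: at (2,3), goal (1,3), distance |2-1|+|3-3| = 1
Tile 1: at (3,0), goal (0,0), distance |3-0|+|0-0| = 3
Tile 9: at (3,1), goal (2,0), distance |3-2|+|1-0| = 2
Tile 14: at (3,2), goal (3,1), distance |3-3|+|2-1| = 1
Tile 6: at (3,3), goal (1,1), distance |3-1|+|3-1| = 4
Sum: 3 + 4 + 1 + 3 + 0 + 3 + 2 + 2 + 2 + 1 + 1 + 3 + 2 + 1 + 4 = 32

Answer: 32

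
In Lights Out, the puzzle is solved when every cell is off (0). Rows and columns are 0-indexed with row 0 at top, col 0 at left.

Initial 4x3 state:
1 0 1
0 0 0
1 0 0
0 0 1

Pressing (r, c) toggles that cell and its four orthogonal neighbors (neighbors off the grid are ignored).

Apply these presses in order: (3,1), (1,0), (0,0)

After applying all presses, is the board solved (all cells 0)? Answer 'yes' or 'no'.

After press 1 at (3,1):
1 0 1
0 0 0
1 1 0
1 1 0

After press 2 at (1,0):
0 0 1
1 1 0
0 1 0
1 1 0

After press 3 at (0,0):
1 1 1
0 1 0
0 1 0
1 1 0

Lights still on: 7

Answer: no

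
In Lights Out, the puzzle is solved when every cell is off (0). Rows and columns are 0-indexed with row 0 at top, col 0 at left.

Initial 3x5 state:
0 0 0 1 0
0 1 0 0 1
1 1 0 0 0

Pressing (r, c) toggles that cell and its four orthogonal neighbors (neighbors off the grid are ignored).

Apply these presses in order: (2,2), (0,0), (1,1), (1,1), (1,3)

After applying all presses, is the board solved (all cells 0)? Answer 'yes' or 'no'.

Answer: no

Derivation:
After press 1 at (2,2):
0 0 0 1 0
0 1 1 0 1
1 0 1 1 0

After press 2 at (0,0):
1 1 0 1 0
1 1 1 0 1
1 0 1 1 0

After press 3 at (1,1):
1 0 0 1 0
0 0 0 0 1
1 1 1 1 0

After press 4 at (1,1):
1 1 0 1 0
1 1 1 0 1
1 0 1 1 0

After press 5 at (1,3):
1 1 0 0 0
1 1 0 1 0
1 0 1 0 0

Lights still on: 7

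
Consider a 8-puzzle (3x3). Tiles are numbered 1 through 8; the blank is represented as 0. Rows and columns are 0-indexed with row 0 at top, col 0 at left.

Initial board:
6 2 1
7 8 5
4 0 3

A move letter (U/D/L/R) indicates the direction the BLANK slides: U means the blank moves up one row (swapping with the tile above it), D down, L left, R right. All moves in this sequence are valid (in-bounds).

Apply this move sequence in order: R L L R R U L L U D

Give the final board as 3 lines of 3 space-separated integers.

Answer: 6 2 1
0 7 8
4 3 5

Derivation:
After move 1 (R):
6 2 1
7 8 5
4 3 0

After move 2 (L):
6 2 1
7 8 5
4 0 3

After move 3 (L):
6 2 1
7 8 5
0 4 3

After move 4 (R):
6 2 1
7 8 5
4 0 3

After move 5 (R):
6 2 1
7 8 5
4 3 0

After move 6 (U):
6 2 1
7 8 0
4 3 5

After move 7 (L):
6 2 1
7 0 8
4 3 5

After move 8 (L):
6 2 1
0 7 8
4 3 5

After move 9 (U):
0 2 1
6 7 8
4 3 5

After move 10 (D):
6 2 1
0 7 8
4 3 5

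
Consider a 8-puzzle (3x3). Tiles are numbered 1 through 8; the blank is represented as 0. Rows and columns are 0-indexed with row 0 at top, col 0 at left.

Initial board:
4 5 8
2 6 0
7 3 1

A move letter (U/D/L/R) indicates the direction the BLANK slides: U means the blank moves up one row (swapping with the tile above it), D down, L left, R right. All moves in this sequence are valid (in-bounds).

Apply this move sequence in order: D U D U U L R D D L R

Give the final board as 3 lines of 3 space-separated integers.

After move 1 (D):
4 5 8
2 6 1
7 3 0

After move 2 (U):
4 5 8
2 6 0
7 3 1

After move 3 (D):
4 5 8
2 6 1
7 3 0

After move 4 (U):
4 5 8
2 6 0
7 3 1

After move 5 (U):
4 5 0
2 6 8
7 3 1

After move 6 (L):
4 0 5
2 6 8
7 3 1

After move 7 (R):
4 5 0
2 6 8
7 3 1

After move 8 (D):
4 5 8
2 6 0
7 3 1

After move 9 (D):
4 5 8
2 6 1
7 3 0

After move 10 (L):
4 5 8
2 6 1
7 0 3

After move 11 (R):
4 5 8
2 6 1
7 3 0

Answer: 4 5 8
2 6 1
7 3 0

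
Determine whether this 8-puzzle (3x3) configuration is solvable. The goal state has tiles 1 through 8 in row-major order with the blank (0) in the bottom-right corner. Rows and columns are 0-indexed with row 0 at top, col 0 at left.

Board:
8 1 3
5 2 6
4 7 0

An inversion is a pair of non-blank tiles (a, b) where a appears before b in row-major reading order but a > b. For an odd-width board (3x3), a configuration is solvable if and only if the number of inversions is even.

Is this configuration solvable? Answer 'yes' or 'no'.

Inversions (pairs i<j in row-major order where tile[i] > tile[j] > 0): 11
11 is odd, so the puzzle is not solvable.

Answer: no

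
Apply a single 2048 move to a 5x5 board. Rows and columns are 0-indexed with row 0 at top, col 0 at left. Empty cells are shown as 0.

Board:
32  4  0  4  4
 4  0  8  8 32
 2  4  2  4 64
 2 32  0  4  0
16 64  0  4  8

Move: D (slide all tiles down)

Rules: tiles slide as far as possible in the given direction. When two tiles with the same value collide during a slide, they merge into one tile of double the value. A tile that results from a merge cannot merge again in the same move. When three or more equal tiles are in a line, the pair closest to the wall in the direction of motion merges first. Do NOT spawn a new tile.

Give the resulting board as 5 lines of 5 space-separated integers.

Slide down:
col 0: [32, 4, 2, 2, 16] -> [0, 32, 4, 4, 16]
col 1: [4, 0, 4, 32, 64] -> [0, 0, 8, 32, 64]
col 2: [0, 8, 2, 0, 0] -> [0, 0, 0, 8, 2]
col 3: [4, 8, 4, 4, 4] -> [0, 4, 8, 4, 8]
col 4: [4, 32, 64, 0, 8] -> [0, 4, 32, 64, 8]

Answer:  0  0  0  0  0
32  0  0  4  4
 4  8  0  8 32
 4 32  8  4 64
16 64  2  8  8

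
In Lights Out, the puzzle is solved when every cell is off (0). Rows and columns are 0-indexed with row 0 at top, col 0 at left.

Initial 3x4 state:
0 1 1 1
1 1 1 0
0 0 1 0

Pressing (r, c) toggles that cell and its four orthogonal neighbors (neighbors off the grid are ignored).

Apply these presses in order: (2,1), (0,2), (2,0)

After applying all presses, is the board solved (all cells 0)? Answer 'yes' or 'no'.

Answer: yes

Derivation:
After press 1 at (2,1):
0 1 1 1
1 0 1 0
1 1 0 0

After press 2 at (0,2):
0 0 0 0
1 0 0 0
1 1 0 0

After press 3 at (2,0):
0 0 0 0
0 0 0 0
0 0 0 0

Lights still on: 0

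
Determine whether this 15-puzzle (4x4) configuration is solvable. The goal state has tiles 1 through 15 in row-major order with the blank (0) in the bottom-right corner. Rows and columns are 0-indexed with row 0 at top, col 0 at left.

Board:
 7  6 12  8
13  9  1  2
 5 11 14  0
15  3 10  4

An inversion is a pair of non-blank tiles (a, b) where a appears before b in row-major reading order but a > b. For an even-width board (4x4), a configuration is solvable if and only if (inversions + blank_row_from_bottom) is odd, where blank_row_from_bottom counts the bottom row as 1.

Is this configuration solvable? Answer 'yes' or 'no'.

Answer: no

Derivation:
Inversions: 50
Blank is in row 2 (0-indexed from top), which is row 2 counting from the bottom (bottom = 1).
50 + 2 = 52, which is even, so the puzzle is not solvable.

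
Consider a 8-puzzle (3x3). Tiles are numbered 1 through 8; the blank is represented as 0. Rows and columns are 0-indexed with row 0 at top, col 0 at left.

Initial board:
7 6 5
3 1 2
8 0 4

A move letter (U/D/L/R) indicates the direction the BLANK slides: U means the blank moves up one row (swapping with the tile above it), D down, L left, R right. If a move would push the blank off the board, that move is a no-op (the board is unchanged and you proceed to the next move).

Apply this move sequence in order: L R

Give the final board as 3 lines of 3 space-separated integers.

Answer: 7 6 5
3 1 2
8 0 4

Derivation:
After move 1 (L):
7 6 5
3 1 2
0 8 4

After move 2 (R):
7 6 5
3 1 2
8 0 4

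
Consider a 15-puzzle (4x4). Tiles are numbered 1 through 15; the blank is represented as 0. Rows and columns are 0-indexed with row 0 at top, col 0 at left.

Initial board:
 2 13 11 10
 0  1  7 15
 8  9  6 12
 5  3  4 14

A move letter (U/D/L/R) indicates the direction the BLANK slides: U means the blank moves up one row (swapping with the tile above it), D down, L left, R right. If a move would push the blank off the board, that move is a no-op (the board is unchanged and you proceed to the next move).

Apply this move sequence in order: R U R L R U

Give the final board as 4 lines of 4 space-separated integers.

Answer:  2 11  0 10
 1 13  7 15
 8  9  6 12
 5  3  4 14

Derivation:
After move 1 (R):
 2 13 11 10
 1  0  7 15
 8  9  6 12
 5  3  4 14

After move 2 (U):
 2  0 11 10
 1 13  7 15
 8  9  6 12
 5  3  4 14

After move 3 (R):
 2 11  0 10
 1 13  7 15
 8  9  6 12
 5  3  4 14

After move 4 (L):
 2  0 11 10
 1 13  7 15
 8  9  6 12
 5  3  4 14

After move 5 (R):
 2 11  0 10
 1 13  7 15
 8  9  6 12
 5  3  4 14

After move 6 (U):
 2 11  0 10
 1 13  7 15
 8  9  6 12
 5  3  4 14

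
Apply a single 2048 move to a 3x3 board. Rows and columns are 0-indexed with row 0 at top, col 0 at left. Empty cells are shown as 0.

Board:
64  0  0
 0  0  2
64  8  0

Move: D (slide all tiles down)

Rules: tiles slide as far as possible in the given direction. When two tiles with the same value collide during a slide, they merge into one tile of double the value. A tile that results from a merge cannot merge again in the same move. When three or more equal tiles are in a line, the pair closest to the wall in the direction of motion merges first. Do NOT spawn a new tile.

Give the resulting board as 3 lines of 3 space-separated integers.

Answer:   0   0   0
  0   0   0
128   8   2

Derivation:
Slide down:
col 0: [64, 0, 64] -> [0, 0, 128]
col 1: [0, 0, 8] -> [0, 0, 8]
col 2: [0, 2, 0] -> [0, 0, 2]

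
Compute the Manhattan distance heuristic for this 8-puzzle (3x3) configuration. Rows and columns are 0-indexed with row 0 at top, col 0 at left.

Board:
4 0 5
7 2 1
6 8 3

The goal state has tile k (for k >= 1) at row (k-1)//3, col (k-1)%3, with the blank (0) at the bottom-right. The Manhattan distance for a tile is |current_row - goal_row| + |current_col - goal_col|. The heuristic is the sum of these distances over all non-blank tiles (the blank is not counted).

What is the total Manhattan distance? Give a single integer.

Answer: 13

Derivation:
Tile 4: (0,0)->(1,0) = 1
Tile 5: (0,2)->(1,1) = 2
Tile 7: (1,0)->(2,0) = 1
Tile 2: (1,1)->(0,1) = 1
Tile 1: (1,2)->(0,0) = 3
Tile 6: (2,0)->(1,2) = 3
Tile 8: (2,1)->(2,1) = 0
Tile 3: (2,2)->(0,2) = 2
Sum: 1 + 2 + 1 + 1 + 3 + 3 + 0 + 2 = 13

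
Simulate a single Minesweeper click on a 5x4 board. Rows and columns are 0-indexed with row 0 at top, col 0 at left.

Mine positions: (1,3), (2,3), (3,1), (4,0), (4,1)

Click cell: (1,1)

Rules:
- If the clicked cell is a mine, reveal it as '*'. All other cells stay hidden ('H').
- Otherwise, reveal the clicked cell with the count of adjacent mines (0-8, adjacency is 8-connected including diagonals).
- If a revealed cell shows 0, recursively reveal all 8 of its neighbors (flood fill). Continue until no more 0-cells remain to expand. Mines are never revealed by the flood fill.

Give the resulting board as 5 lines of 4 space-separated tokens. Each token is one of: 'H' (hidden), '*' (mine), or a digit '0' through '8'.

0 0 1 H
0 0 2 H
1 1 3 H
H H H H
H H H H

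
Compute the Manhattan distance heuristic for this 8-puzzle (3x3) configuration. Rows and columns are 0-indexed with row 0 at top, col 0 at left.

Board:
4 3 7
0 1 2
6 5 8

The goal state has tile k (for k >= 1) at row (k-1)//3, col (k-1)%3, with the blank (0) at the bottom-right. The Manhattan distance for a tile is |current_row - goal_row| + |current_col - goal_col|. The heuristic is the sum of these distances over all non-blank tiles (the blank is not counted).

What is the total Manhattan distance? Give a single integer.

Answer: 15

Derivation:
Tile 4: (0,0)->(1,0) = 1
Tile 3: (0,1)->(0,2) = 1
Tile 7: (0,2)->(2,0) = 4
Tile 1: (1,1)->(0,0) = 2
Tile 2: (1,2)->(0,1) = 2
Tile 6: (2,0)->(1,2) = 3
Tile 5: (2,1)->(1,1) = 1
Tile 8: (2,2)->(2,1) = 1
Sum: 1 + 1 + 4 + 2 + 2 + 3 + 1 + 1 = 15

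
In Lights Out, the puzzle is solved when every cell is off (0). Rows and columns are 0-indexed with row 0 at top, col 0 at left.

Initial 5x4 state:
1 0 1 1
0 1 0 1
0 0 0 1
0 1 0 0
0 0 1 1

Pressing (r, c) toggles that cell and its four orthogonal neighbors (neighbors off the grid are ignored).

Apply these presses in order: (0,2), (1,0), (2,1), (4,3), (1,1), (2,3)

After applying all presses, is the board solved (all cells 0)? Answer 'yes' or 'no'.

After press 1 at (0,2):
1 1 0 0
0 1 1 1
0 0 0 1
0 1 0 0
0 0 1 1

After press 2 at (1,0):
0 1 0 0
1 0 1 1
1 0 0 1
0 1 0 0
0 0 1 1

After press 3 at (2,1):
0 1 0 0
1 1 1 1
0 1 1 1
0 0 0 0
0 0 1 1

After press 4 at (4,3):
0 1 0 0
1 1 1 1
0 1 1 1
0 0 0 1
0 0 0 0

After press 5 at (1,1):
0 0 0 0
0 0 0 1
0 0 1 1
0 0 0 1
0 0 0 0

After press 6 at (2,3):
0 0 0 0
0 0 0 0
0 0 0 0
0 0 0 0
0 0 0 0

Lights still on: 0

Answer: yes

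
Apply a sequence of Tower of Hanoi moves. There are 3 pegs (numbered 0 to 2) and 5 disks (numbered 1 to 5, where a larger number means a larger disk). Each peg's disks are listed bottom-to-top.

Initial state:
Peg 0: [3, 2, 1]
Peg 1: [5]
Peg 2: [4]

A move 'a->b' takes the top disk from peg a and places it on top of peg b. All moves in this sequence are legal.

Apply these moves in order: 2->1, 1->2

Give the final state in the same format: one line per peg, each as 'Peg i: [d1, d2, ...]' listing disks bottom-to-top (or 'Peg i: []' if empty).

Answer: Peg 0: [3, 2, 1]
Peg 1: [5]
Peg 2: [4]

Derivation:
After move 1 (2->1):
Peg 0: [3, 2, 1]
Peg 1: [5, 4]
Peg 2: []

After move 2 (1->2):
Peg 0: [3, 2, 1]
Peg 1: [5]
Peg 2: [4]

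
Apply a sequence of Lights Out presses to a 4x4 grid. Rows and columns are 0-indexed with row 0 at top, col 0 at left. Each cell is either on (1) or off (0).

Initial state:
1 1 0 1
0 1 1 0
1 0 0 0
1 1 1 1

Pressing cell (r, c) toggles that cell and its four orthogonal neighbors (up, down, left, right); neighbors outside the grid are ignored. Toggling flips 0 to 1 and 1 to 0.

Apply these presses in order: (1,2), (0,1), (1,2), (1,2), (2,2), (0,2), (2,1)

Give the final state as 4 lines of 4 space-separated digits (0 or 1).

After press 1 at (1,2):
1 1 1 1
0 0 0 1
1 0 1 0
1 1 1 1

After press 2 at (0,1):
0 0 0 1
0 1 0 1
1 0 1 0
1 1 1 1

After press 3 at (1,2):
0 0 1 1
0 0 1 0
1 0 0 0
1 1 1 1

After press 4 at (1,2):
0 0 0 1
0 1 0 1
1 0 1 0
1 1 1 1

After press 5 at (2,2):
0 0 0 1
0 1 1 1
1 1 0 1
1 1 0 1

After press 6 at (0,2):
0 1 1 0
0 1 0 1
1 1 0 1
1 1 0 1

After press 7 at (2,1):
0 1 1 0
0 0 0 1
0 0 1 1
1 0 0 1

Answer: 0 1 1 0
0 0 0 1
0 0 1 1
1 0 0 1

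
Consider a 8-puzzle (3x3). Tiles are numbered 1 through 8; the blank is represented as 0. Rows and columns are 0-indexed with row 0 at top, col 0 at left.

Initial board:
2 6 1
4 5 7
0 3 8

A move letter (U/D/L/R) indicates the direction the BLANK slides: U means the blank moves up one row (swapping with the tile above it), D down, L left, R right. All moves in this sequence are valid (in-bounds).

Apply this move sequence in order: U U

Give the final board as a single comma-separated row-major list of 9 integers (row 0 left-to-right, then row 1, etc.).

After move 1 (U):
2 6 1
0 5 7
4 3 8

After move 2 (U):
0 6 1
2 5 7
4 3 8

Answer: 0, 6, 1, 2, 5, 7, 4, 3, 8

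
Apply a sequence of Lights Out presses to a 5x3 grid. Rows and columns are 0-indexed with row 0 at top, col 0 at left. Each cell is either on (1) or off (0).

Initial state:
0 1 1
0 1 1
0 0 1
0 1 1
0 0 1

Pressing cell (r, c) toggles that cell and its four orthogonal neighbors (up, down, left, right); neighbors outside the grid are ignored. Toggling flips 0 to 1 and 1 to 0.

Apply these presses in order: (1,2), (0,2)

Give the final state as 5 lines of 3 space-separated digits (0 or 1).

After press 1 at (1,2):
0 1 0
0 0 0
0 0 0
0 1 1
0 0 1

After press 2 at (0,2):
0 0 1
0 0 1
0 0 0
0 1 1
0 0 1

Answer: 0 0 1
0 0 1
0 0 0
0 1 1
0 0 1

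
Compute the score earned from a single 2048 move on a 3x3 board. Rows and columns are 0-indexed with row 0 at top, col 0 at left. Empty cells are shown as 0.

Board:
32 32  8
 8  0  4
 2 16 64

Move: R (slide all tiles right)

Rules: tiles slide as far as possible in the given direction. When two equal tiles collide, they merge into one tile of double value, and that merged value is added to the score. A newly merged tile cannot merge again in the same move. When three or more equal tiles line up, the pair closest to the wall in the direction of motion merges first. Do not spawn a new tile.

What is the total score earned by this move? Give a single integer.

Answer: 64

Derivation:
Slide right:
row 0: [32, 32, 8] -> [0, 64, 8]  score +64 (running 64)
row 1: [8, 0, 4] -> [0, 8, 4]  score +0 (running 64)
row 2: [2, 16, 64] -> [2, 16, 64]  score +0 (running 64)
Board after move:
 0 64  8
 0  8  4
 2 16 64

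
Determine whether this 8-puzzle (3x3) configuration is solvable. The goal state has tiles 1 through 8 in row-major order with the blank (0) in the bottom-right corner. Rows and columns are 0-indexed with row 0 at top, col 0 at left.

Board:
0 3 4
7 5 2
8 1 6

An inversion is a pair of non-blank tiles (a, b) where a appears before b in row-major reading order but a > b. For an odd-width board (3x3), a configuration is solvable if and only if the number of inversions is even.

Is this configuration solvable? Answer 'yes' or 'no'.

Inversions (pairs i<j in row-major order where tile[i] > tile[j] > 0): 13
13 is odd, so the puzzle is not solvable.

Answer: no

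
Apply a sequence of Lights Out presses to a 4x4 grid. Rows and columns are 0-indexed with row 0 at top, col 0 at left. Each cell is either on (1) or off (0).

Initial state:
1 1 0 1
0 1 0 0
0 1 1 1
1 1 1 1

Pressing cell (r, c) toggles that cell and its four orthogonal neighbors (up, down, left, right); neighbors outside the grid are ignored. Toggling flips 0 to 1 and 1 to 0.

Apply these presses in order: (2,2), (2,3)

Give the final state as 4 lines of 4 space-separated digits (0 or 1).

Answer: 1 1 0 1
0 1 1 1
0 0 1 1
1 1 0 0

Derivation:
After press 1 at (2,2):
1 1 0 1
0 1 1 0
0 0 0 0
1 1 0 1

After press 2 at (2,3):
1 1 0 1
0 1 1 1
0 0 1 1
1 1 0 0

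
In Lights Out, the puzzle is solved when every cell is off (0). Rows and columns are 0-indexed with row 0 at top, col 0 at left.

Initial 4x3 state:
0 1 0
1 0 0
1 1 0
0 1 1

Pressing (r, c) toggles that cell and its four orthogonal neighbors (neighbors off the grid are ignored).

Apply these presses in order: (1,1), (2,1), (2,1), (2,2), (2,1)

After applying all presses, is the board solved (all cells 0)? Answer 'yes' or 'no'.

Answer: yes

Derivation:
After press 1 at (1,1):
0 0 0
0 1 1
1 0 0
0 1 1

After press 2 at (2,1):
0 0 0
0 0 1
0 1 1
0 0 1

After press 3 at (2,1):
0 0 0
0 1 1
1 0 0
0 1 1

After press 4 at (2,2):
0 0 0
0 1 0
1 1 1
0 1 0

After press 5 at (2,1):
0 0 0
0 0 0
0 0 0
0 0 0

Lights still on: 0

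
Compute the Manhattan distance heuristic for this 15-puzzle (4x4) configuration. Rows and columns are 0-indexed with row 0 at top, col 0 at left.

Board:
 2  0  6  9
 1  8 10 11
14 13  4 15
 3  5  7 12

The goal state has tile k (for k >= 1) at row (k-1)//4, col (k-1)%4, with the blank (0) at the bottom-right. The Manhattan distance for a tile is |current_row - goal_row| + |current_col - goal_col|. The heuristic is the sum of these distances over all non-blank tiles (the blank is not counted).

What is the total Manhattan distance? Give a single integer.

Tile 2: at (0,0), goal (0,1), distance |0-0|+|0-1| = 1
Tile 6: at (0,2), goal (1,1), distance |0-1|+|2-1| = 2
Tile 9: at (0,3), goal (2,0), distance |0-2|+|3-0| = 5
Tile 1: at (1,0), goal (0,0), distance |1-0|+|0-0| = 1
Tile 8: at (1,1), goal (1,3), distance |1-1|+|1-3| = 2
Tile 10: at (1,2), goal (2,1), distance |1-2|+|2-1| = 2
Tile 11: at (1,3), goal (2,2), distance |1-2|+|3-2| = 2
Tile 14: at (2,0), goal (3,1), distance |2-3|+|0-1| = 2
Tile 13: at (2,1), goal (3,0), distance |2-3|+|1-0| = 2
Tile 4: at (2,2), goal (0,3), distance |2-0|+|2-3| = 3
Tile 15: at (2,3), goal (3,2), distance |2-3|+|3-2| = 2
Tile 3: at (3,0), goal (0,2), distance |3-0|+|0-2| = 5
Tile 5: at (3,1), goal (1,0), distance |3-1|+|1-0| = 3
Tile 7: at (3,2), goal (1,2), distance |3-1|+|2-2| = 2
Tile 12: at (3,3), goal (2,3), distance |3-2|+|3-3| = 1
Sum: 1 + 2 + 5 + 1 + 2 + 2 + 2 + 2 + 2 + 3 + 2 + 5 + 3 + 2 + 1 = 35

Answer: 35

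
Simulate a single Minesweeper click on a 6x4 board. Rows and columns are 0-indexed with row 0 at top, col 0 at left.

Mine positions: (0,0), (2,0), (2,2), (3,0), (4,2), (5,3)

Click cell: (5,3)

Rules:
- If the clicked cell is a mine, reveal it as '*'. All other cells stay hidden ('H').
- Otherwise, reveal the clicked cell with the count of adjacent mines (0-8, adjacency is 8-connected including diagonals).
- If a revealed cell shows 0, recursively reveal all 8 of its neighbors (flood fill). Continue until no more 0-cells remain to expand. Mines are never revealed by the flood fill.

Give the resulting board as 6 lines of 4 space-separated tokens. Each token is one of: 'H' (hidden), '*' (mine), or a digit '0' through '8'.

H H H H
H H H H
H H H H
H H H H
H H H H
H H H *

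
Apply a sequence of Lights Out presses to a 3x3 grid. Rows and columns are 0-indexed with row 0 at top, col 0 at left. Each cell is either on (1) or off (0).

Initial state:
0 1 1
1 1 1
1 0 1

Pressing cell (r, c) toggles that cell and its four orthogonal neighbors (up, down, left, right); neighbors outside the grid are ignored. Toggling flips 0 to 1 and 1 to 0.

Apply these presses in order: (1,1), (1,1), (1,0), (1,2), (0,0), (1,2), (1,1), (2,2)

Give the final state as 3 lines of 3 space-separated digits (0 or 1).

Answer: 0 1 1
0 1 1
0 0 0

Derivation:
After press 1 at (1,1):
0 0 1
0 0 0
1 1 1

After press 2 at (1,1):
0 1 1
1 1 1
1 0 1

After press 3 at (1,0):
1 1 1
0 0 1
0 0 1

After press 4 at (1,2):
1 1 0
0 1 0
0 0 0

After press 5 at (0,0):
0 0 0
1 1 0
0 0 0

After press 6 at (1,2):
0 0 1
1 0 1
0 0 1

After press 7 at (1,1):
0 1 1
0 1 0
0 1 1

After press 8 at (2,2):
0 1 1
0 1 1
0 0 0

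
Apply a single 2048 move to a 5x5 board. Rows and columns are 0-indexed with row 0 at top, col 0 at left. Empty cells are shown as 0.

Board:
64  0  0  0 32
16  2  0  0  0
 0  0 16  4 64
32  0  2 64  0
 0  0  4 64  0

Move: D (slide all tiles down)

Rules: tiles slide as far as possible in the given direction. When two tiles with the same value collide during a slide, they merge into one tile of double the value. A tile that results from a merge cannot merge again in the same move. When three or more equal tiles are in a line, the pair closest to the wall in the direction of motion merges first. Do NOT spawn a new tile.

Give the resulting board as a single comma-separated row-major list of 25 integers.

Answer: 0, 0, 0, 0, 0, 0, 0, 0, 0, 0, 64, 0, 16, 0, 0, 16, 0, 2, 4, 32, 32, 2, 4, 128, 64

Derivation:
Slide down:
col 0: [64, 16, 0, 32, 0] -> [0, 0, 64, 16, 32]
col 1: [0, 2, 0, 0, 0] -> [0, 0, 0, 0, 2]
col 2: [0, 0, 16, 2, 4] -> [0, 0, 16, 2, 4]
col 3: [0, 0, 4, 64, 64] -> [0, 0, 0, 4, 128]
col 4: [32, 0, 64, 0, 0] -> [0, 0, 0, 32, 64]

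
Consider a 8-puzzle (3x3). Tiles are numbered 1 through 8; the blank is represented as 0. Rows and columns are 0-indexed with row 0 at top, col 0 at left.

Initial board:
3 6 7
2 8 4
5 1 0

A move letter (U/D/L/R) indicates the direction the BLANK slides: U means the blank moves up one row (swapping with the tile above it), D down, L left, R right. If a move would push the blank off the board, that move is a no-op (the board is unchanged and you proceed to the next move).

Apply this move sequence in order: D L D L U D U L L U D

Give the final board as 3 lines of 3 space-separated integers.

Answer: 3 6 7
0 8 4
2 5 1

Derivation:
After move 1 (D):
3 6 7
2 8 4
5 1 0

After move 2 (L):
3 6 7
2 8 4
5 0 1

After move 3 (D):
3 6 7
2 8 4
5 0 1

After move 4 (L):
3 6 7
2 8 4
0 5 1

After move 5 (U):
3 6 7
0 8 4
2 5 1

After move 6 (D):
3 6 7
2 8 4
0 5 1

After move 7 (U):
3 6 7
0 8 4
2 5 1

After move 8 (L):
3 6 7
0 8 4
2 5 1

After move 9 (L):
3 6 7
0 8 4
2 5 1

After move 10 (U):
0 6 7
3 8 4
2 5 1

After move 11 (D):
3 6 7
0 8 4
2 5 1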